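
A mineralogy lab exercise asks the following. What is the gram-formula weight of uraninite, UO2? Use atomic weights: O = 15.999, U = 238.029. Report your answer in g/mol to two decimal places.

270.03 g/mol

The formula mass is the sum 1(238.029) + 2(15.999).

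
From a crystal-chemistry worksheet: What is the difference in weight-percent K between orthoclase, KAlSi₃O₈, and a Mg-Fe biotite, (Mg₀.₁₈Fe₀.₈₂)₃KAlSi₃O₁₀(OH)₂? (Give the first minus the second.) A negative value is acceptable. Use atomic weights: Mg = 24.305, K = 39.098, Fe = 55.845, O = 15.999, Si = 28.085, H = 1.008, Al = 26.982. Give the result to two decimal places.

K in KAlSi₃O₈: molar mass 278.327 g/mol; 1×39.098 = 39.098 g → 14.05 wt%.
K in (Mg₀.₁₈Fe₀.₈₂)₃KAlSi₃O₁₀(OH)₂: molar mass 494.842 g/mol; 1×39.098 = 39.098 g → 7.90 wt%.
Difference = 14.05 − 7.90 = 6.15 percentage points.

6.15 percentage points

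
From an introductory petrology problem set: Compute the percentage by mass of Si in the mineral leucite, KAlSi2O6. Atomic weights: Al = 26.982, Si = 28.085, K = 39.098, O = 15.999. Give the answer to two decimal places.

25.74 weight percent

Formula mass = 1×39.098 + 1×26.982 + 2×28.085 + 6×15.999 = 218.244 g/mol, of which 56.170 g is Si.
So Si makes up 56.170/218.244 = 0.2574 of the mass, i.e. 25.74%.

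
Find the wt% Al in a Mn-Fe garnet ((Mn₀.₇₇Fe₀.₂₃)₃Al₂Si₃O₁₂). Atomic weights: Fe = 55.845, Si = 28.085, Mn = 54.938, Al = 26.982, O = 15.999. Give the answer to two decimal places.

Formula mass = 2.31·54.938 + 0.69·55.845 + 2·26.982 + 3·28.085 + 12·15.999 = 495.647 g/mol, of which 53.964 g is Al.
So Al makes up 53.964/495.647 = 0.1089 of the mass, i.e. 10.89%.

10.89 weight percent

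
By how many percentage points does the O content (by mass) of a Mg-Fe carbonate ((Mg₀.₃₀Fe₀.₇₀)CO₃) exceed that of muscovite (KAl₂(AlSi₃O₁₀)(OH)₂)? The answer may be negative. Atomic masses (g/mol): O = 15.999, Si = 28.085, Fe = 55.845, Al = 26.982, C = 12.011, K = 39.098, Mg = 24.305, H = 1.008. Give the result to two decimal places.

M((Mg₀.₃₀Fe₀.₇₀)CO₃) = 106.391 g/mol, so wt% O = 47.997/106.391 × 100 = 45.11%.
M(KAl₂(AlSi₃O₁₀)(OH)₂) = 398.303 g/mol, so wt% O = 191.988/398.303 × 100 = 48.20%.
45.11 − 48.20 = -3.09 pp.

-3.09 percentage points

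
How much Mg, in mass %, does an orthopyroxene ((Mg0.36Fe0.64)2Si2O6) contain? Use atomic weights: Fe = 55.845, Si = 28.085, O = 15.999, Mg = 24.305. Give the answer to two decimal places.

M((Mg0.36Fe0.64)2Si2O6) = 241.145 g/mol.
Mg contributes 0.72 × 24.305 = 17.500 g per mole.
17.500/241.145 = 0.0726 → 7.26%.

7.26 mass %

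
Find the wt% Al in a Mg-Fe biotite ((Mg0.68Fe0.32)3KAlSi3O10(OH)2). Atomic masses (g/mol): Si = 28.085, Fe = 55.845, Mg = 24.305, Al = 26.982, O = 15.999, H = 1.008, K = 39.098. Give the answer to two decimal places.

6.03 wt%

Formula mass = 2.04×24.305 + 0.96×55.845 + 1×39.098 + 1×26.982 + 3×28.085 + 12×15.999 + 2×1.008 = 447.532 g/mol, of which 26.982 g is Al.
So Al makes up 26.982/447.532 = 0.0603 of the mass, i.e. 6.03%.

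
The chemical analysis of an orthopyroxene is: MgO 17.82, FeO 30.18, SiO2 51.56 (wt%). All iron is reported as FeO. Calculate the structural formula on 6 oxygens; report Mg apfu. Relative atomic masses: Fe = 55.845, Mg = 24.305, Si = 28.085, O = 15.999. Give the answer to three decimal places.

1.029 Mg apfu

17.82 wt% MgO ÷ 40.304 g/mol = 0.44214 mol, giving 0.44214 Mg and 0.44214 O.
30.18 wt% FeO ÷ 71.844 g/mol = 0.42008 mol, giving 0.42008 Fe and 0.42008 O.
51.56 wt% SiO2 ÷ 60.083 g/mol = 0.85815 mol, giving 0.85815 Si and 1.71630 O.
Oxygen sums to 2.57852; scaling by 6/2.57852 = 2.32692 puts the formula on 6 O.
Mg: 0.44214 × 2.32692 = 1.029 atoms per formula unit.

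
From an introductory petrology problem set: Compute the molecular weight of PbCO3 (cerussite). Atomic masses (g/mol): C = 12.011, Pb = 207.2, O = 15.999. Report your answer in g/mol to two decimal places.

M = 1·207.2 + 1·12.011 + 3·15.999

267.21 g/mol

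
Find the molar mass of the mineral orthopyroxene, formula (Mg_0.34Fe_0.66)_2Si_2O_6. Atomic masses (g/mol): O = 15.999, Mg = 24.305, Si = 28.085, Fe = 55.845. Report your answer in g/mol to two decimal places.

242.41 g/mol

Mg: 0.68 × 24.305 = 16.5274
Fe: 1.32 × 55.845 = 73.7154
Si: 2 × 28.085 = 56.1700
O: 6 × 15.999 = 95.9940
Summing the contributions gives the formula mass.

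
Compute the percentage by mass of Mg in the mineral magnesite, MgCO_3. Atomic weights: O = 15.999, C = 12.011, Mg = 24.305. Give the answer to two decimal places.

28.83 weight percent

M(MgCO_3) = 84.313 g/mol.
Mg contributes 1 × 24.305 = 24.305 g per mole.
24.305/84.313 = 0.2883 → 28.83%.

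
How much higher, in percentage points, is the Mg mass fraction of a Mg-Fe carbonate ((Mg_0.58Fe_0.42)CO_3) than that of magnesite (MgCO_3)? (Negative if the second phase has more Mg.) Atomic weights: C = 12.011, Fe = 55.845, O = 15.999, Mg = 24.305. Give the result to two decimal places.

Mg in (Mg_0.58Fe_0.42)CO_3: molar mass 97.560 g/mol; 0.58×24.305 = 14.097 g → 14.45 wt%.
Mg in MgCO_3: molar mass 84.313 g/mol; 1×24.305 = 24.305 g → 28.83 wt%.
Difference = 14.45 − 28.83 = -14.38 percentage points.

-14.38 percentage points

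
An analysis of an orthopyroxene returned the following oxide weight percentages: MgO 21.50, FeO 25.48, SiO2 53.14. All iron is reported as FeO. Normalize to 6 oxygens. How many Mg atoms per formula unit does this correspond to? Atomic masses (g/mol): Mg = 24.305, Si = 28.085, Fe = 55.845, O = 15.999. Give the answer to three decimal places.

1.205 Mg apfu

MgO: 21.50/40.304 = 0.53345 mol → 0.53345 mol Mg, 0.53345 mol O.
FeO: 25.48/71.844 = 0.35466 mol → 0.35466 mol Fe, 0.35466 mol O.
SiO2: 53.14/60.083 = 0.88444 mol → 0.88444 mol Si, 1.76888 mol O.
Total oxygen = 2.65699 mol. Normalization factor = 6/2.65699 = 2.25819.
Mg per 6 O = 0.53345 × 2.25819 = 1.205.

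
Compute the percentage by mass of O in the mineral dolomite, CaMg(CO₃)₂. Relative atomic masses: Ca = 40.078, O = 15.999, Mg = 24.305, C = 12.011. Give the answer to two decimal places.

52.06 mass %

Formula mass = 1*40.078 + 1*24.305 + 2*12.011 + 6*15.999 = 184.399 g/mol, of which 95.994 g is O.
So O makes up 95.994/184.399 = 0.5206 of the mass, i.e. 52.06%.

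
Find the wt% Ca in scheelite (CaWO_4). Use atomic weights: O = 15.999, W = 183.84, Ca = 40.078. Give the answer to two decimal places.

13.92 weight percent

Molar mass of CaWO_4: 1*40.078 + 1*183.84 + 4*15.999 = 287.914 g/mol.
Mass of Ca per formula unit: 1 × 40.078 = 40.078 g.
Weight fraction Ca = 40.078 / 287.914 = 0.1392.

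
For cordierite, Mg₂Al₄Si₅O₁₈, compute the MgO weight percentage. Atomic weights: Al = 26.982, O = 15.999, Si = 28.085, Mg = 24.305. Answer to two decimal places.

Molar mass of Mg₂Al₄Si₅O₁₈ = 2·24.305 + 4·26.982 + 5·28.085 + 18·15.999 = 584.945 g/mol.
Each formula unit contains 2 Mg, equivalent to 2/1 = 2.0000 mol MgO.
M(MgO) = 1×24.305 + 1×15.999 = 40.304 g/mol.
Mass of MgO per formula unit = 2.0000 × 40.304 = 80.608 g.
MgO wt% = 80.608 / 584.945 × 100 = 13.78%.

13.78 wt%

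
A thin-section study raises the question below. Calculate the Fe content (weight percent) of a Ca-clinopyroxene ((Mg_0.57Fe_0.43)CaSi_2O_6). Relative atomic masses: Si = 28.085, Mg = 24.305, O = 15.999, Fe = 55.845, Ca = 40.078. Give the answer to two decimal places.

10.44 weight percent

Formula mass = 0.57·24.305 + 0.43·55.845 + 1·40.078 + 2·28.085 + 6·15.999 = 230.109 g/mol, of which 24.013 g is Fe.
So Fe makes up 24.013/230.109 = 0.1044 of the mass, i.e. 10.44%.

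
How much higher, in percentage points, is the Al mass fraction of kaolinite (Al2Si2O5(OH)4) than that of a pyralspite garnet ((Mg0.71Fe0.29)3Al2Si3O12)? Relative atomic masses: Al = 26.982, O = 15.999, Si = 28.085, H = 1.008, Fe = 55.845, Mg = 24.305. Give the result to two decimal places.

M(Al2Si2O5(OH)4) = 258.157 g/mol, so wt% Al = 53.964/258.157 × 100 = 20.90%.
M((Mg0.71Fe0.29)3Al2Si3O12) = 430.562 g/mol, so wt% Al = 53.964/430.562 × 100 = 12.53%.
20.90 − 12.53 = 8.37 pp.

8.37 percentage points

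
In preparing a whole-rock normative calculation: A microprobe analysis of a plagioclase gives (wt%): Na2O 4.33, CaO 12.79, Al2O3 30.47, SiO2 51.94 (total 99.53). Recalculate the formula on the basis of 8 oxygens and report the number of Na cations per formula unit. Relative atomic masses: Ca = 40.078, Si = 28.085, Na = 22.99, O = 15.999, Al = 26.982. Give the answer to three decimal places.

0.382 Na apfu

Na2O: 4.33/61.979 = 0.06986 mol → 0.13972 mol Na, 0.06986 mol O.
CaO: 12.79/56.077 = 0.22808 mol → 0.22808 mol Ca, 0.22808 mol O.
Al2O3: 30.47/101.961 = 0.29884 mol → 0.59768 mol Al, 0.89652 mol O.
SiO2: 51.94/60.083 = 0.86447 mol → 0.86447 mol Si, 1.72894 mol O.
Total oxygen = 2.92340 mol. Normalization factor = 8/2.92340 = 2.73654.
Na per 8 O = 0.13972 × 2.73654 = 0.382.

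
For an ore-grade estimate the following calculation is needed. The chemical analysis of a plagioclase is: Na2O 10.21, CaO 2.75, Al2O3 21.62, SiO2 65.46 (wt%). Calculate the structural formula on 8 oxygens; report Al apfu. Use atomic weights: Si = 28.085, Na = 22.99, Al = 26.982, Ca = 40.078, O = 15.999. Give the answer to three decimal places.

Na2O: 10.21/61.979 = 0.16473 mol → 0.32946 mol Na, 0.16473 mol O.
CaO: 2.75/56.077 = 0.04904 mol → 0.04904 mol Ca, 0.04904 mol O.
Al2O3: 21.62/101.961 = 0.21204 mol → 0.42408 mol Al, 0.63612 mol O.
SiO2: 65.46/60.083 = 1.08949 mol → 1.08949 mol Si, 2.17898 mol O.
Total oxygen = 3.02887 mol. Normalization factor = 8/3.02887 = 2.64125.
Al per 8 O = 0.42408 × 2.64125 = 1.120.

1.120 Al apfu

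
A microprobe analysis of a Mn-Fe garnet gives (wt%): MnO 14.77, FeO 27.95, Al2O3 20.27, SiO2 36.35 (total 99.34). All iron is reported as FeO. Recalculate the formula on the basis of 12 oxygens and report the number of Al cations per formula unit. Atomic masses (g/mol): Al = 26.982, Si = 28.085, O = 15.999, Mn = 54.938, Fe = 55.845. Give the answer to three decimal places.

1.985 Al apfu

MnO: 14.77/70.937 = 0.20821 mol → 0.20821 mol Mn, 0.20821 mol O.
FeO: 27.95/71.844 = 0.38904 mol → 0.38904 mol Fe, 0.38904 mol O.
Al2O3: 20.27/101.961 = 0.19880 mol → 0.39760 mol Al, 0.59640 mol O.
SiO2: 36.35/60.083 = 0.60500 mol → 0.60500 mol Si, 1.21000 mol O.
Total oxygen = 2.40365 mol. Normalization factor = 12/2.40365 = 4.99241.
Al per 12 O = 0.39760 × 4.99241 = 1.985.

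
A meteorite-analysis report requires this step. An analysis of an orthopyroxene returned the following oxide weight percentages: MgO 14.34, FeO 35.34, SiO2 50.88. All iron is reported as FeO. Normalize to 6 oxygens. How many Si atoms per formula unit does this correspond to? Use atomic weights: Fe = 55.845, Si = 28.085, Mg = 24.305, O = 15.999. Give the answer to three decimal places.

MgO (M=40.304): mol = 0.35580; Mg = 0.35580, O = 0.35580.
FeO (M=71.844): mol = 0.49190; Fe = 0.49190, O = 0.49190.
SiO2 (M=60.083): mol = 0.84683; Si = 0.84683, O = 1.69366.
ΣO = 2.54136; factor = 6/ΣO = 2.36094.
Si apfu = 0.84683 × 2.36094 = 1.999.

1.999 Si apfu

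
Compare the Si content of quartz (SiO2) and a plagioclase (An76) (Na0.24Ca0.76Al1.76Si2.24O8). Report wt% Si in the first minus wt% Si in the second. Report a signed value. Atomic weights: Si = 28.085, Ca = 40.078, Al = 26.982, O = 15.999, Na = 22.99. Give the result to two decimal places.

23.81 percentage points

First mineral: 28.085 g Si in 60.083 g formula = 46.74 wt% Si.
Second mineral: 62.910 g Si in 274.368 g formula = 22.93 wt% Si.
46.74% − 22.93% gives a difference of 23.81 percentage points.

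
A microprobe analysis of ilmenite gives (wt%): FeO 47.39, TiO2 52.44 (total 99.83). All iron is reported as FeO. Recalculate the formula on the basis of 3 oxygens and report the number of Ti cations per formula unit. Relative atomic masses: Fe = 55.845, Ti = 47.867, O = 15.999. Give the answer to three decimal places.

FeO (M=71.844): mol = 0.65962; Fe = 0.65962, O = 0.65962.
TiO2 (M=79.865): mol = 0.65661; Ti = 0.65661, O = 1.31322.
ΣO = 1.97284; factor = 3/ΣO = 1.52065.
Ti apfu = 0.65661 × 1.52065 = 0.998.

0.998 Ti apfu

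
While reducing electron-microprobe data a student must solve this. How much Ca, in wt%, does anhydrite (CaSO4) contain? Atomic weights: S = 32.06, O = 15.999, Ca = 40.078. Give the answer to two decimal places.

M(CaSO4) = 136.134 g/mol.
Ca contributes 1 × 40.078 = 40.078 g per mole.
40.078/136.134 = 0.2944 → 29.44%.

29.44 wt%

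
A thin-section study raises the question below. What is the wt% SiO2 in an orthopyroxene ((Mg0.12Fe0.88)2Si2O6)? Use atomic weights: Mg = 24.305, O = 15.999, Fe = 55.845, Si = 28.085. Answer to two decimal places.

46.89 wt%

M((Mg0.12Fe0.88)2Si2O6) = 256.284 g/mol; M(SiO2) = 60.083 g/mol.
Moles SiO2 per formula unit = 2 Si ÷ 1 = 2.0000.
SiO2 fraction = (2.0000 × 60.083) / 256.284 = 120.166/256.284 = 0.4689.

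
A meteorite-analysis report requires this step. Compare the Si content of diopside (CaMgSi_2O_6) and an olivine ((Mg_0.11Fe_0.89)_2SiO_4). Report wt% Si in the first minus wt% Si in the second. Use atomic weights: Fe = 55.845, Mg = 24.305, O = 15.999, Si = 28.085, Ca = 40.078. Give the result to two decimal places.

M(CaMgSi_2O_6) = 216.547 g/mol, so wt% Si = 56.170/216.547 × 100 = 25.94%.
M((Mg_0.11Fe_0.89)_2SiO_4) = 196.832 g/mol, so wt% Si = 28.085/196.832 × 100 = 14.27%.
25.94 − 14.27 = 11.67 pp.

11.67 percentage points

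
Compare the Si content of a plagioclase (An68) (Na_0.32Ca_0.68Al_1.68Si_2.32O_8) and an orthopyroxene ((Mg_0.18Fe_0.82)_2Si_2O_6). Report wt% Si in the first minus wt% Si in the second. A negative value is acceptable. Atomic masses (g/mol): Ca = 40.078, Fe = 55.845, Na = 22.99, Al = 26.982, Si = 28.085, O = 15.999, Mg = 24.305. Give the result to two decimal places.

1.61 percentage points

Si in Na_0.32Ca_0.68Al_1.68Si_2.32O_8: molar mass 273.089 g/mol; 2.32×28.085 = 65.157 g → 23.86 wt%.
Si in (Mg_0.18Fe_0.82)_2Si_2O_6: molar mass 252.500 g/mol; 2×28.085 = 56.170 g → 22.25 wt%.
Difference = 23.86 − 22.25 = 1.61 percentage points.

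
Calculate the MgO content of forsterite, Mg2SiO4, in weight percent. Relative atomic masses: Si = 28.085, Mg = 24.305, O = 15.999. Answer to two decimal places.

57.29 wt%

Formula mass = 140.691 g/mol.
2 Mg → 2.0000 mol MgO per formula unit; M(MgO) = 40.304, so MgO mass = 80.608 g.
80.608/140.691 × 100 = 57.29 wt%.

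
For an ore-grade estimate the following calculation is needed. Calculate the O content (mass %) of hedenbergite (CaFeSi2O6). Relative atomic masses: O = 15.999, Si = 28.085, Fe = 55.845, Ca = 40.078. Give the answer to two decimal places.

Formula mass = 1·40.078 + 1·55.845 + 2·28.085 + 6·15.999 = 248.087 g/mol, of which 95.994 g is O.
So O makes up 95.994/248.087 = 0.3869 of the mass, i.e. 38.69%.

38.69 mass %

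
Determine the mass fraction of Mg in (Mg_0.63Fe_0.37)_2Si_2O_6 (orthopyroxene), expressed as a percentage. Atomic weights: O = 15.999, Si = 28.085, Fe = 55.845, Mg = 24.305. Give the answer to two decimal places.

M((Mg_0.63Fe_0.37)_2Si_2O_6) = 224.114 g/mol.
Mg contributes 1.26 × 24.305 = 30.624 g per mole.
30.624/224.114 = 0.1366 → 13.66%.

13.66 weight percent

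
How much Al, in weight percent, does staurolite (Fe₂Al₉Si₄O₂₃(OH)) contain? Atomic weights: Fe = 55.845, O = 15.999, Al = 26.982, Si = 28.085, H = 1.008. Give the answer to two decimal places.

Molar mass of Fe₂Al₉Si₄O₂₃(OH): 2*55.845 + 9*26.982 + 4*28.085 + 24*15.999 + 1*1.008 = 851.852 g/mol.
Mass of Al per formula unit: 9 × 26.982 = 242.838 g.
Weight fraction Al = 242.838 / 851.852 = 0.2851.

28.51 weight percent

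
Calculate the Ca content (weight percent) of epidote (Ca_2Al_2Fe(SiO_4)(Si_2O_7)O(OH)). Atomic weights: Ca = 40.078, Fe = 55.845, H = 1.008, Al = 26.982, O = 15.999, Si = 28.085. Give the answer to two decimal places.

Molar mass of Ca_2Al_2Fe(SiO_4)(Si_2O_7)O(OH): 2*40.078 + 2*26.982 + 1*55.845 + 3*28.085 + 13*15.999 + 1*1.008 = 483.215 g/mol.
Mass of Ca per formula unit: 2 × 40.078 = 80.156 g.
Weight fraction Ca = 80.156 / 483.215 = 0.1659.

16.59 weight percent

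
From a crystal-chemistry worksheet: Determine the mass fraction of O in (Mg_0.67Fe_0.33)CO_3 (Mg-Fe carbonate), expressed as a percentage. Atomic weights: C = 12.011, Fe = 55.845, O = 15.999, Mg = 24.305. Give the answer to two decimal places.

50.67 wt%

Molar mass of (Mg_0.67Fe_0.33)CO_3: 0.67*24.305 + 0.33*55.845 + 1*12.011 + 3*15.999 = 94.721 g/mol.
Mass of O per formula unit: 3 × 15.999 = 47.997 g.
Weight fraction O = 47.997 / 94.721 = 0.5067.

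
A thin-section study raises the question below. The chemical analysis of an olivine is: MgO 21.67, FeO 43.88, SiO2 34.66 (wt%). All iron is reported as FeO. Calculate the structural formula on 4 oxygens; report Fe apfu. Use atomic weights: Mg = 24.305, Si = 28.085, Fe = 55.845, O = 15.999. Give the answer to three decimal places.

1.061 Fe apfu

MgO: 21.67/40.304 = 0.53766 mol → 0.53766 mol Mg, 0.53766 mol O.
FeO: 43.88/71.844 = 0.61077 mol → 0.61077 mol Fe, 0.61077 mol O.
SiO2: 34.66/60.083 = 0.57687 mol → 0.57687 mol Si, 1.15374 mol O.
Total oxygen = 2.30217 mol. Normalization factor = 4/2.30217 = 1.73749.
Fe per 4 O = 0.61077 × 1.73749 = 1.061.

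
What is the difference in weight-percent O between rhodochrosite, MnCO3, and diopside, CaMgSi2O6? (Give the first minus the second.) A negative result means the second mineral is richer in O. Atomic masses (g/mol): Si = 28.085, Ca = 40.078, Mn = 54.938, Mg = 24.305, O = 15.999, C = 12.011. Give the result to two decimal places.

-2.57 percentage points

First mineral: 47.997 g O in 114.946 g formula = 41.76 wt% O.
Second mineral: 95.994 g O in 216.547 g formula = 44.33 wt% O.
41.76% − 44.33% gives a difference of -2.57 percentage points.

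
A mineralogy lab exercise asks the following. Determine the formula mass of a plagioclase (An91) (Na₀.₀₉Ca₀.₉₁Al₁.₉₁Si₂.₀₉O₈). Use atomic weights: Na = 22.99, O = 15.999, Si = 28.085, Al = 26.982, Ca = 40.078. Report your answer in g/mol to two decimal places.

The formula mass is the sum 0.09×22.99 + 0.91×40.078 + 1.91×26.982 + 2.09×28.085 + 8×15.999.

276.77 g/mol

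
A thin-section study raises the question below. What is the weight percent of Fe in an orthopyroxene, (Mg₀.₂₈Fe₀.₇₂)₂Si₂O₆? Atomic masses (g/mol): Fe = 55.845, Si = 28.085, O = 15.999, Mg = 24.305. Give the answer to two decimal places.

Molar mass of (Mg₀.₂₈Fe₀.₇₂)₂Si₂O₆: 0.56×24.305 + 1.44×55.845 + 2×28.085 + 6×15.999 = 246.192 g/mol.
Mass of Fe per formula unit: 1.44 × 55.845 = 80.417 g.
Weight fraction Fe = 80.417 / 246.192 = 0.3266.

32.66 mass %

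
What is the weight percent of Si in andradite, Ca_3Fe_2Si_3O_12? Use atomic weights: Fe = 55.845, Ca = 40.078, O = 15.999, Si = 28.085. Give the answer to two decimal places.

16.58 weight percent

Molar mass of Ca_3Fe_2Si_3O_12: 3*40.078 + 2*55.845 + 3*28.085 + 12*15.999 = 508.167 g/mol.
Mass of Si per formula unit: 3 × 28.085 = 84.255 g.
Weight fraction Si = 84.255 / 508.167 = 0.1658.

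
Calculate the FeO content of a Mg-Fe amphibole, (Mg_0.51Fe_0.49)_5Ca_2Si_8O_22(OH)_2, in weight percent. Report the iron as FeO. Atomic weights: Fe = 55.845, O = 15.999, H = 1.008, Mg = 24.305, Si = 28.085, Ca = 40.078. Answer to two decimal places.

Formula mass = 889.626 g/mol.
2.45 Fe → 2.4500 mol FeO per formula unit; M(FeO) = 71.844, so FeO mass = 176.018 g.
176.018/889.626 × 100 = 19.79 wt%.

19.79 wt%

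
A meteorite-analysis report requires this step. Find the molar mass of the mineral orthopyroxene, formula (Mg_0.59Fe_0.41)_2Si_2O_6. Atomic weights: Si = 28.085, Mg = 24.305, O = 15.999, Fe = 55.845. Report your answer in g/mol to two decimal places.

M = 1.18(24.305) + 0.82(55.845) + 2(28.085) + 6(15.999)

226.64 g/mol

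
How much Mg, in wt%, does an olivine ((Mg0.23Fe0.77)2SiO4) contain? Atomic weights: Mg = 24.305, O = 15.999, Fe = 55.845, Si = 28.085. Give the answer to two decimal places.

M((Mg0.23Fe0.77)2SiO4) = 189.263 g/mol.
Mg contributes 0.46 × 24.305 = 11.180 g per mole.
11.180/189.263 = 0.0591 → 5.91%.

5.91 wt%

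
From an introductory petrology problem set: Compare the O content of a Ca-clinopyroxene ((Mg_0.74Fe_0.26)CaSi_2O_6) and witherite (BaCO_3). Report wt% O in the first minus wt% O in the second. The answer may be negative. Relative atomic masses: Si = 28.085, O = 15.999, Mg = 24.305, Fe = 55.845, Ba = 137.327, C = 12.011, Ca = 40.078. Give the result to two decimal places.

18.39 percentage points

M((Mg_0.74Fe_0.26)CaSi_2O_6) = 224.747 g/mol, so wt% O = 95.994/224.747 × 100 = 42.71%.
M(BaCO_3) = 197.335 g/mol, so wt% O = 47.997/197.335 × 100 = 24.32%.
42.71 − 24.32 = 18.39 pp.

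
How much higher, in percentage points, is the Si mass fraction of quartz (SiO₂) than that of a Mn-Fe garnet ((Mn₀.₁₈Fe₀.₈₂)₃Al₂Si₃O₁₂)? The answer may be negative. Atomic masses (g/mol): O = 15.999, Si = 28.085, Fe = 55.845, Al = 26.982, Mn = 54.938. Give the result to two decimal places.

M(SiO₂) = 60.083 g/mol, so wt% Si = 28.085/60.083 × 100 = 46.74%.
M((Mn₀.₁₈Fe₀.₈₂)₃Al₂Si₃O₁₂) = 497.252 g/mol, so wt% Si = 84.255/497.252 × 100 = 16.94%.
46.74 − 16.94 = 29.80 pp.

29.80 percentage points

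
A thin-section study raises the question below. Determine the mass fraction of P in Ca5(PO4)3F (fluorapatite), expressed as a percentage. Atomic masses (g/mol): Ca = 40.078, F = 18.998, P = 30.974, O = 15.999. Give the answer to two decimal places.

18.43 wt%

M(Ca5(PO4)3F) = 504.298 g/mol.
P contributes 3 × 30.974 = 92.922 g per mole.
92.922/504.298 = 0.1843 → 18.43%.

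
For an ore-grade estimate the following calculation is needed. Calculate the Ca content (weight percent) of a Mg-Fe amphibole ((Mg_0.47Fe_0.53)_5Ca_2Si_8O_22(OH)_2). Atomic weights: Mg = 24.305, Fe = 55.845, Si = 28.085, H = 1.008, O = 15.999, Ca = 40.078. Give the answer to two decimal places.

8.95 weight percent

Molar mass of (Mg_0.47Fe_0.53)_5Ca_2Si_8O_22(OH)_2: 2.35·24.305 + 2.65·55.845 + 2·40.078 + 8·28.085 + 24·15.999 + 2·1.008 = 895.934 g/mol.
Mass of Ca per formula unit: 2 × 40.078 = 80.156 g.
Weight fraction Ca = 80.156 / 895.934 = 0.0895.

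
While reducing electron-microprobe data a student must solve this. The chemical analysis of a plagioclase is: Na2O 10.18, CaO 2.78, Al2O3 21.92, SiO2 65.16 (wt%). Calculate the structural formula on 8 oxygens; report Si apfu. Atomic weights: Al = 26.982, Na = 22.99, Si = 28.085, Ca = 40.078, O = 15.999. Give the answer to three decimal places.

2.865 Si apfu

Na2O: 10.18/61.979 = 0.16425 mol → 0.32850 mol Na, 0.16425 mol O.
CaO: 2.78/56.077 = 0.04957 mol → 0.04957 mol Ca, 0.04957 mol O.
Al2O3: 21.92/101.961 = 0.21498 mol → 0.42996 mol Al, 0.64494 mol O.
SiO2: 65.16/60.083 = 1.08450 mol → 1.08450 mol Si, 2.16900 mol O.
Total oxygen = 3.02776 mol. Normalization factor = 8/3.02776 = 2.64222.
Si per 8 O = 1.08450 × 2.64222 = 2.865.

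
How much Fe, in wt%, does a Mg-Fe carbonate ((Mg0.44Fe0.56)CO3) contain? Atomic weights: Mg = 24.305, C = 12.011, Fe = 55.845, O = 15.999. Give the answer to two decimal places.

30.67 wt%

M((Mg0.44Fe0.56)CO3) = 101.975 g/mol.
Fe contributes 0.56 × 55.845 = 31.273 g per mole.
31.273/101.975 = 0.3067 → 30.67%.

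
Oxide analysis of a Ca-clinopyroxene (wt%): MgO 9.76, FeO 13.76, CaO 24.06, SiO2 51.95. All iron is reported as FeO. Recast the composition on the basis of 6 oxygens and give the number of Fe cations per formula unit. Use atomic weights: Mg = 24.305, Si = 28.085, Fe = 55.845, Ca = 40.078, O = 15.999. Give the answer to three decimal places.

MgO: 9.76/40.304 = 0.24216 mol → 0.24216 mol Mg, 0.24216 mol O.
FeO: 13.76/71.844 = 0.19153 mol → 0.19153 mol Fe, 0.19153 mol O.
CaO: 24.06/56.077 = 0.42905 mol → 0.42905 mol Ca, 0.42905 mol O.
SiO2: 51.95/60.083 = 0.86464 mol → 0.86464 mol Si, 1.72928 mol O.
Total oxygen = 2.59202 mol. Normalization factor = 6/2.59202 = 2.31480.
Fe per 6 O = 0.19153 × 2.31480 = 0.443.

0.443 Fe apfu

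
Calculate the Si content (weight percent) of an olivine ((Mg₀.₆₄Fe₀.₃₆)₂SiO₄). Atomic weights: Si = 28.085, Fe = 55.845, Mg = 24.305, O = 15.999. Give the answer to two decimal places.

Molar mass of (Mg₀.₆₄Fe₀.₃₆)₂SiO₄: 1.28·24.305 + 0.72·55.845 + 1·28.085 + 4·15.999 = 163.400 g/mol.
Mass of Si per formula unit: 1 × 28.085 = 28.085 g.
Weight fraction Si = 28.085 / 163.400 = 0.1719.

17.19 weight percent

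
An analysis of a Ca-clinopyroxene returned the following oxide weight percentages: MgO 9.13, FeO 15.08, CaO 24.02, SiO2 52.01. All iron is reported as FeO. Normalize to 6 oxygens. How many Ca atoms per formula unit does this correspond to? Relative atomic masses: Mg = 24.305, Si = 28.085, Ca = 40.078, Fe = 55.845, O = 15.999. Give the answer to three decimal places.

MgO (M=40.304): mol = 0.22653; Mg = 0.22653, O = 0.22653.
FeO (M=71.844): mol = 0.20990; Fe = 0.20990, O = 0.20990.
CaO (M=56.077): mol = 0.42834; Ca = 0.42834, O = 0.42834.
SiO2 (M=60.083): mol = 0.86564; Si = 0.86564, O = 1.73128.
ΣO = 2.59605; factor = 6/ΣO = 2.31120.
Ca apfu = 0.42834 × 2.31120 = 0.990.

0.990 Ca apfu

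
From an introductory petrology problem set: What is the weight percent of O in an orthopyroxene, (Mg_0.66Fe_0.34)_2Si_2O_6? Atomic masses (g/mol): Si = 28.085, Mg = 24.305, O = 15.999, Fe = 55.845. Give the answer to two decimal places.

M((Mg_0.66Fe_0.34)_2Si_2O_6) = 222.221 g/mol.
O contributes 6 × 15.999 = 95.994 g per mole.
95.994/222.221 = 0.4320 → 43.20%.

43.20 mass %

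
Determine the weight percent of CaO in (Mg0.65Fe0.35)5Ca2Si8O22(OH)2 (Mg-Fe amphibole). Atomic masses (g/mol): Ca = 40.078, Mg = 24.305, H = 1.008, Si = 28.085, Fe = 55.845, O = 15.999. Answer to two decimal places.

M((Mg0.65Fe0.35)5Ca2Si8O22(OH)2) = 867.548 g/mol; M(CaO) = 56.077 g/mol.
Moles CaO per formula unit = 2 Ca ÷ 1 = 2.0000.
CaO fraction = (2.0000 × 56.077) / 867.548 = 112.154/867.548 = 0.1293.

12.93 wt%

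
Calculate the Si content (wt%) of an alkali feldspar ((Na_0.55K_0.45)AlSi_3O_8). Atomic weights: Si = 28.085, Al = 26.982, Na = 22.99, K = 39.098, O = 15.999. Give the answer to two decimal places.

Molar mass of (Na_0.55K_0.45)AlSi_3O_8: 0.55*22.99 + 0.45*39.098 + 1*26.982 + 3*28.085 + 8*15.999 = 269.468 g/mol.
Mass of Si per formula unit: 3 × 28.085 = 84.255 g.
Weight fraction Si = 84.255 / 269.468 = 0.3127.

31.27 wt%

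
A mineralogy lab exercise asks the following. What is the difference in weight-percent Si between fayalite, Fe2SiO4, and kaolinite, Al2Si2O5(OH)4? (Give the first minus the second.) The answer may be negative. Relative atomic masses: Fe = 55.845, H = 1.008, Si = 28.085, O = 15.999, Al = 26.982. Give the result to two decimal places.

-7.98 percentage points

First mineral: 28.085 g Si in 203.771 g formula = 13.78 wt% Si.
Second mineral: 56.170 g Si in 258.157 g formula = 21.76 wt% Si.
13.78% − 21.76% gives a difference of -7.98 percentage points.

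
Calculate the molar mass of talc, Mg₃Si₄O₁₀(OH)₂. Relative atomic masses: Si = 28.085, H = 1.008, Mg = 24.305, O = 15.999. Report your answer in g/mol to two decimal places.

The formula mass is the sum 3·24.305 + 4·28.085 + 12·15.999 + 2·1.008.

379.26 g/mol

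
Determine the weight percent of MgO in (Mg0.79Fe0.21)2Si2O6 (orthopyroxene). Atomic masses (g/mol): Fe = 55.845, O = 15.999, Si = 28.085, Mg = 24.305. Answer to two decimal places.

29.75 wt%

Formula mass = 214.021 g/mol.
1.58 Mg → 1.5800 mol MgO per formula unit; M(MgO) = 40.304, so MgO mass = 63.680 g.
63.680/214.021 × 100 = 29.75 wt%.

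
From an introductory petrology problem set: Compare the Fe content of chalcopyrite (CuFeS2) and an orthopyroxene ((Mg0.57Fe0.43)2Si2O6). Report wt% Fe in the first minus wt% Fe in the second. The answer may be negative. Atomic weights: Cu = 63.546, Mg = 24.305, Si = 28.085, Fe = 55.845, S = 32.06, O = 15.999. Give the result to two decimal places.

Fe in CuFeS2: molar mass 183.511 g/mol; 1×55.845 = 55.845 g → 30.43 wt%.
Fe in (Mg0.57Fe0.43)2Si2O6: molar mass 227.898 g/mol; 0.86×55.845 = 48.027 g → 21.07 wt%.
Difference = 30.43 − 21.07 = 9.36 percentage points.

9.36 percentage points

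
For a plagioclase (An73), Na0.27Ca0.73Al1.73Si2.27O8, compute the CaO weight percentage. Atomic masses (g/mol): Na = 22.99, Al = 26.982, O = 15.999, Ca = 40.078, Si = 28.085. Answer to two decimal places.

Molar mass of Na0.27Ca0.73Al1.73Si2.27O8 = 0.27*22.99 + 0.73*40.078 + 1.73*26.982 + 2.27*28.085 + 8*15.999 = 273.888 g/mol.
Each formula unit contains 0.73 Ca, equivalent to 0.73/1 = 0.7300 mol CaO.
M(CaO) = 1×40.078 + 1×15.999 = 56.077 g/mol.
Mass of CaO per formula unit = 0.7300 × 56.077 = 40.936 g.
CaO wt% = 40.936 / 273.888 × 100 = 14.95%.

14.95 wt%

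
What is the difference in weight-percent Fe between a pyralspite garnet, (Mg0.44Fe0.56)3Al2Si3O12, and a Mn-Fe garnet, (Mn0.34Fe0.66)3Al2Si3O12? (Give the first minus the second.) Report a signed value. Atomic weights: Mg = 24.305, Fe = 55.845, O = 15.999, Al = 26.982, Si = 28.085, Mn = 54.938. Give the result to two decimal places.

Fe in (Mg0.44Fe0.56)3Al2Si3O12: molar mass 456.109 g/mol; 1.68×55.845 = 93.820 g → 20.57 wt%.
Fe in (Mn0.34Fe0.66)3Al2Si3O12: molar mass 496.817 g/mol; 1.98×55.845 = 110.573 g → 22.26 wt%.
Difference = 20.57 − 22.26 = -1.69 percentage points.

-1.69 percentage points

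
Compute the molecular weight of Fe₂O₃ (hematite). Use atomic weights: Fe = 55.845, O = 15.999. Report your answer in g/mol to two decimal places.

M = 2(55.845) + 3(15.999)

159.69 g/mol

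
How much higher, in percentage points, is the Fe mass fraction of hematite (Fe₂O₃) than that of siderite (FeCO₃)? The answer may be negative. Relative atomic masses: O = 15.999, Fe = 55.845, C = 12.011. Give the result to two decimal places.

21.74 percentage points

M(Fe₂O₃) = 159.687 g/mol, so wt% Fe = 111.690/159.687 × 100 = 69.94%.
M(FeCO₃) = 115.853 g/mol, so wt% Fe = 55.845/115.853 × 100 = 48.20%.
69.94 − 48.20 = 21.74 pp.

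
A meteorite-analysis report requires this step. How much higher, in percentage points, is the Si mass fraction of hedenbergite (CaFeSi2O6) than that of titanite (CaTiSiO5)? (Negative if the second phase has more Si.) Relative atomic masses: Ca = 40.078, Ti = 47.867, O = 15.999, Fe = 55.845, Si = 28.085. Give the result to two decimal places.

M(CaFeSi2O6) = 248.087 g/mol, so wt% Si = 56.170/248.087 × 100 = 22.64%.
M(CaTiSiO5) = 196.025 g/mol, so wt% Si = 28.085/196.025 × 100 = 14.33%.
22.64 − 14.33 = 8.31 pp.

8.31 percentage points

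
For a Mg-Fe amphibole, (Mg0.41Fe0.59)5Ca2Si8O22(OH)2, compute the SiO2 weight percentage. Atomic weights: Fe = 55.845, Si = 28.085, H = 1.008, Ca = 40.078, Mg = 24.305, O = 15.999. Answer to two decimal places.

M((Mg0.41Fe0.59)5Ca2Si8O22(OH)2) = 905.396 g/mol; M(SiO2) = 60.083 g/mol.
Moles SiO2 per formula unit = 8 Si ÷ 1 = 8.0000.
SiO2 fraction = (8.0000 × 60.083) / 905.396 = 480.664/905.396 = 0.5309.

53.09 wt%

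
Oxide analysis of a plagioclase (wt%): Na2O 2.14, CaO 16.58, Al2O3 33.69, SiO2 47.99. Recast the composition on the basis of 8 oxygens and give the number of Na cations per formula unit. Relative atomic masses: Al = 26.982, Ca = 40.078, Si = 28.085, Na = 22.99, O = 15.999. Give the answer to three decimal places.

2.14 wt% Na2O ÷ 61.979 g/mol = 0.03453 mol, giving 0.06906 Na and 0.03453 O.
16.58 wt% CaO ÷ 56.077 g/mol = 0.29566 mol, giving 0.29566 Ca and 0.29566 O.
33.69 wt% Al2O3 ÷ 101.961 g/mol = 0.33042 mol, giving 0.66084 Al and 0.99126 O.
47.99 wt% SiO2 ÷ 60.083 g/mol = 0.79873 mol, giving 0.79873 Si and 1.59746 O.
Oxygen sums to 2.91891; scaling by 8/2.91891 = 2.74075 puts the formula on 8 O.
Na: 0.06906 × 2.74075 = 0.189 atoms per formula unit.

0.189 Na apfu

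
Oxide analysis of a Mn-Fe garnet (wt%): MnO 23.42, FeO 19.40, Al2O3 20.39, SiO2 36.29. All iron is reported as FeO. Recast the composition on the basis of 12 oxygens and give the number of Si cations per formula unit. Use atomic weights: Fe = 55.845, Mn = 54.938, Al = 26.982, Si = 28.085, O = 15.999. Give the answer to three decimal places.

3.010 Si apfu

23.42 wt% MnO ÷ 70.937 g/mol = 0.33015 mol, giving 0.33015 Mn and 0.33015 O.
19.40 wt% FeO ÷ 71.844 g/mol = 0.27003 mol, giving 0.27003 Fe and 0.27003 O.
20.39 wt% Al2O3 ÷ 101.961 g/mol = 0.19998 mol, giving 0.39996 Al and 0.59994 O.
36.29 wt% SiO2 ÷ 60.083 g/mol = 0.60400 mol, giving 0.60400 Si and 1.20800 O.
Oxygen sums to 2.40812; scaling by 12/2.40812 = 4.98314 puts the formula on 12 O.
Si: 0.60400 × 4.98314 = 3.010 atoms per formula unit.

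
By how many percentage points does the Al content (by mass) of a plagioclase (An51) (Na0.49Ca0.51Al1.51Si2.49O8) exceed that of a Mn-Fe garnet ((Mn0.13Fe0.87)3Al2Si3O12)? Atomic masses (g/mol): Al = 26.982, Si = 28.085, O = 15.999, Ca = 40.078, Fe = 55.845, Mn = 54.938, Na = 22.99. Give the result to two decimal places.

M(Na0.49Ca0.51Al1.51Si2.49O8) = 270.371 g/mol, so wt% Al = 40.743/270.371 × 100 = 15.07%.
M((Mn0.13Fe0.87)3Al2Si3O12) = 497.388 g/mol, so wt% Al = 53.964/497.388 × 100 = 10.85%.
15.07 − 10.85 = 4.22 pp.

4.22 percentage points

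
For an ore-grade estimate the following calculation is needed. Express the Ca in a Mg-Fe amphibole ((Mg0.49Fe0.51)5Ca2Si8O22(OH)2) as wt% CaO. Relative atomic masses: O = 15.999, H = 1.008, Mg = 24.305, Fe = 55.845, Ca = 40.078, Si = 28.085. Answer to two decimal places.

12.56 wt%

Molar mass of (Mg0.49Fe0.51)5Ca2Si8O22(OH)2 = 2.45*24.305 + 2.55*55.845 + 2*40.078 + 8*28.085 + 24*15.999 + 2*1.008 = 892.780 g/mol.
Each formula unit contains 2 Ca, equivalent to 2/1 = 2.0000 mol CaO.
M(CaO) = 1×40.078 + 1×15.999 = 56.077 g/mol.
Mass of CaO per formula unit = 2.0000 × 56.077 = 112.154 g.
CaO wt% = 112.154 / 892.780 × 100 = 12.56%.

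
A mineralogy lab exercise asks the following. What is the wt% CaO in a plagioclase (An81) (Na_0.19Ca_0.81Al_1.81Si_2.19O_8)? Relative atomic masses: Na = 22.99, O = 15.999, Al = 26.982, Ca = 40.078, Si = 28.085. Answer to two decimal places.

16.51 wt%

M(Na_0.19Ca_0.81Al_1.81Si_2.19O_8) = 275.167 g/mol; M(CaO) = 56.077 g/mol.
Moles CaO per formula unit = 0.81 Ca ÷ 1 = 0.8100.
CaO fraction = (0.8100 × 56.077) / 275.167 = 45.422/275.167 = 0.1651.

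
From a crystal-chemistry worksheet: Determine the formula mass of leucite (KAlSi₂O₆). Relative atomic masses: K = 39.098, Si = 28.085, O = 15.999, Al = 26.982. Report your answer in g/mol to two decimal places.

K: 1 × 39.098 = 39.0980
Al: 1 × 26.982 = 26.9820
Si: 2 × 28.085 = 56.1700
O: 6 × 15.999 = 95.9940
Summing the contributions gives the formula mass.

218.24 g/mol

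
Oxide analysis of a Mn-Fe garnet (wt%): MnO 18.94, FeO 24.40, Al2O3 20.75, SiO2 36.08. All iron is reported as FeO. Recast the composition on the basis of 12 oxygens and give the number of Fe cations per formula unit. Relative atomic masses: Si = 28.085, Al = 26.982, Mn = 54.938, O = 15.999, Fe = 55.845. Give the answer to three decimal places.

1.685 Fe apfu

18.94 wt% MnO ÷ 70.937 g/mol = 0.26700 mol, giving 0.26700 Mn and 0.26700 O.
24.40 wt% FeO ÷ 71.844 g/mol = 0.33962 mol, giving 0.33962 Fe and 0.33962 O.
20.75 wt% Al2O3 ÷ 101.961 g/mol = 0.20351 mol, giving 0.40702 Al and 0.61053 O.
36.08 wt% SiO2 ÷ 60.083 g/mol = 0.60050 mol, giving 0.60050 Si and 1.20100 O.
Oxygen sums to 2.41815; scaling by 12/2.41815 = 4.96247 puts the formula on 12 O.
Fe: 0.33962 × 4.96247 = 1.685 atoms per formula unit.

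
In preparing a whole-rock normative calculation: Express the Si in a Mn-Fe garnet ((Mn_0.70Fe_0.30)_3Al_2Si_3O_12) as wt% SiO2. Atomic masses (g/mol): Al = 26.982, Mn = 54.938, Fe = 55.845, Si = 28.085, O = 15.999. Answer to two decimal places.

Molar mass of (Mn_0.70Fe_0.30)_3Al_2Si_3O_12 = 2.10·54.938 + 0.90·55.845 + 2·26.982 + 3·28.085 + 12·15.999 = 495.837 g/mol.
Each formula unit contains 3 Si, equivalent to 3/1 = 3.0000 mol SiO2.
M(SiO2) = 1×28.085 + 2×15.999 = 60.083 g/mol.
Mass of SiO2 per formula unit = 3.0000 × 60.083 = 180.249 g.
SiO2 wt% = 180.249 / 495.837 × 100 = 36.35%.

36.35 wt%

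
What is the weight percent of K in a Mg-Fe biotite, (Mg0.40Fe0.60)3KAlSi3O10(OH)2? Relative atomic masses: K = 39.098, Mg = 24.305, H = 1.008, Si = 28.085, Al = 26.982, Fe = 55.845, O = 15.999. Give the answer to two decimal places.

8.25 wt%

Molar mass of (Mg0.40Fe0.60)3KAlSi3O10(OH)2: 1.20×24.305 + 1.80×55.845 + 1×39.098 + 1×26.982 + 3×28.085 + 12×15.999 + 2×1.008 = 474.026 g/mol.
Mass of K per formula unit: 1 × 39.098 = 39.098 g.
Weight fraction K = 39.098 / 474.026 = 0.0825.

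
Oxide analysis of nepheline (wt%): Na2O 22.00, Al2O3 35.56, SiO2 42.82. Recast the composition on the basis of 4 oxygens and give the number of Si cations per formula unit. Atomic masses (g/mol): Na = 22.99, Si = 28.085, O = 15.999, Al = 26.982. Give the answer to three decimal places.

1.009 Si apfu

22.00 wt% Na2O ÷ 61.979 g/mol = 0.35496 mol, giving 0.70992 Na and 0.35496 O.
35.56 wt% Al2O3 ÷ 101.961 g/mol = 0.34876 mol, giving 0.69752 Al and 1.04628 O.
42.82 wt% SiO2 ÷ 60.083 g/mol = 0.71268 mol, giving 0.71268 Si and 1.42536 O.
Oxygen sums to 2.82660; scaling by 4/2.82660 = 1.41513 puts the formula on 4 O.
Si: 0.71268 × 1.41513 = 1.009 atoms per formula unit.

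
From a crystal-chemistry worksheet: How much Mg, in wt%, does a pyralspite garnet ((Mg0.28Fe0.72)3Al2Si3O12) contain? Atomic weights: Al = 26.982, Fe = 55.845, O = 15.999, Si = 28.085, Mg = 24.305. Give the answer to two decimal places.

Molar mass of (Mg0.28Fe0.72)3Al2Si3O12: 0.84·24.305 + 2.16·55.845 + 2·26.982 + 3·28.085 + 12·15.999 = 471.248 g/mol.
Mass of Mg per formula unit: 0.84 × 24.305 = 20.416 g.
Weight fraction Mg = 20.416 / 471.248 = 0.0433.

4.33 wt%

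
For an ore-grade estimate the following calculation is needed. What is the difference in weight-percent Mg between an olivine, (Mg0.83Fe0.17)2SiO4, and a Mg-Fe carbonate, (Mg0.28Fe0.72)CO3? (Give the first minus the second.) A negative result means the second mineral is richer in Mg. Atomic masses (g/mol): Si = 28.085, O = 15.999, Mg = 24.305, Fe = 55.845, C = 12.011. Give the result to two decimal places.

M((Mg0.83Fe0.17)2SiO4) = 151.415 g/mol, so wt% Mg = 40.346/151.415 × 100 = 26.65%.
M((Mg0.28Fe0.72)CO3) = 107.022 g/mol, so wt% Mg = 6.805/107.022 × 100 = 6.36%.
26.65 − 6.36 = 20.29 pp.

20.29 percentage points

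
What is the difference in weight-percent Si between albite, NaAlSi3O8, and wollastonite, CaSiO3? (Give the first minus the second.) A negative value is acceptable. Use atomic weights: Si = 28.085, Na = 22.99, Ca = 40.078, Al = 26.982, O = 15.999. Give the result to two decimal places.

First mineral: 84.255 g Si in 262.219 g formula = 32.13 wt% Si.
Second mineral: 28.085 g Si in 116.160 g formula = 24.18 wt% Si.
32.13% − 24.18% gives a difference of 7.95 percentage points.

7.95 percentage points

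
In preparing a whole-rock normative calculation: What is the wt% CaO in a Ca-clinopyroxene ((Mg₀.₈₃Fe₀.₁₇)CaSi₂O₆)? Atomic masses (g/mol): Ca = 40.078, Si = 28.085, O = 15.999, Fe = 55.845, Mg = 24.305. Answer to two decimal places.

25.27 wt%

M((Mg₀.₈₃Fe₀.₁₇)CaSi₂O₆) = 221.909 g/mol; M(CaO) = 56.077 g/mol.
Moles CaO per formula unit = 1 Ca ÷ 1 = 1.0000.
CaO fraction = (1.0000 × 56.077) / 221.909 = 56.077/221.909 = 0.2527.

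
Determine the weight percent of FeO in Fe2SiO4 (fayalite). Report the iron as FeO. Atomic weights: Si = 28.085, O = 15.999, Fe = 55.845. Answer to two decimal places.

70.51 wt%

Molar mass of Fe2SiO4 = 2*55.845 + 1*28.085 + 4*15.999 = 203.771 g/mol.
Each formula unit contains 2 Fe, equivalent to 2/1 = 2.0000 mol FeO.
M(FeO) = 1×55.845 + 1×15.999 = 71.844 g/mol.
Mass of FeO per formula unit = 2.0000 × 71.844 = 143.688 g.
FeO wt% = 143.688 / 203.771 × 100 = 70.51%.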